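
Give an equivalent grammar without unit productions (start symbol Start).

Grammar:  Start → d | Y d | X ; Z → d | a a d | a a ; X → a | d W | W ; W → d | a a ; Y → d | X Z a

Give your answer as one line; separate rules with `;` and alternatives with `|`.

Unit pairs: Start ⇒* {W, X}; X ⇒* {W}.
Replace each nonterminal's rules with the union of the non-unit rules of every nonterminal it unit-derives.

Start → d | Y d | a | d W | a a; Z → d | a a d | a a; X → a | d W | d | a a; W → d | a a; Y → d | X Z a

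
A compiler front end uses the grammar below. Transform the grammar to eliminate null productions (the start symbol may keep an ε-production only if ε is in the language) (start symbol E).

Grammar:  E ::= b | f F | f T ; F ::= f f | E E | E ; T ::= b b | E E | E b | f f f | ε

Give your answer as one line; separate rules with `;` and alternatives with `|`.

The nullable symbols are {T}.
ε ∉ L(G), so no ε-production is kept.
Expand every rule over subsets of its nullable positions: E → f T gives f T | f.

E ::= b | f F | f T | f; F ::= f f | E E | E; T ::= b b | E E | E b | f f f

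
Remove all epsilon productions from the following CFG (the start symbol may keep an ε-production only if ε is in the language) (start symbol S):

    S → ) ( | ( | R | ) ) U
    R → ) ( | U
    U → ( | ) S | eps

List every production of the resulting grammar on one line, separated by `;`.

The nullable symbols are {R, S, U}.
ε ∈ L(G) since S is nullable, so keep S → ε.
Add the nullable-subset variants: S → ) ) U gives ) ) U | ) ). U → ) S gives ) S | ).

S → ) ( | ( | R | ) ) U | ) ) | ε; R → ) ( | U; U → ( | ) S | )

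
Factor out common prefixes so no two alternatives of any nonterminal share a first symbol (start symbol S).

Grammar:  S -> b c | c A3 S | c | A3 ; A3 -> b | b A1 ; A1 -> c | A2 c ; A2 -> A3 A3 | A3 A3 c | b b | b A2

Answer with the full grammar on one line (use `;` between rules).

S has alternatives sharing prefix 'c': factor to S → c S' with S' → A3 S | ε.
A3 has alternatives sharing prefix 'b': factor to A3 → b A3' with A3' → ε | A1.
A2 has alternatives sharing prefix 'A3 A3': factor to A2 → A3 A3 A2' with A2' → ε | c.
A2 has alternatives sharing prefix 'b': factor to A2 → b A2'' with A2'' → b | A2.

S -> b c | A3 | c S'; A3 -> b A3'; A1 -> c | A2 c; A2 -> A3 A3 A2' | b A2''; S' -> A3 S | ε; A3' -> ε | A1; A2' -> ε | c; A2'' -> b | A2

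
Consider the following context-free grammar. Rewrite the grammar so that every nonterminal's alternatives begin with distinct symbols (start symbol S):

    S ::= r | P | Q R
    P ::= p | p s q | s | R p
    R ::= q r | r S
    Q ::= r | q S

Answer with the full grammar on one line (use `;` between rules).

S ::= r | P | Q R; P ::= s | R p | p P'; R ::= q r | r S; Q ::= r | q S; P' ::= ε | s q

P has alternatives sharing prefix 'p': factor to P → p P' with P' → ε | s q.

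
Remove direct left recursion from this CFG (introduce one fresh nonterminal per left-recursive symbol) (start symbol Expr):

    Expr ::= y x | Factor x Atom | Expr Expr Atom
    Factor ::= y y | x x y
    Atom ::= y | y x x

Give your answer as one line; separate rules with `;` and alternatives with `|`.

Expr ::= y x Expr1 | Factor x Atom Expr1; Factor ::= y y | x x y; Atom ::= y | y x x; Expr1 ::= Expr Atom Expr1 | eps

Directly left-recursive nonterminal: Expr.
For Expr: α = {Expr Atom}, β = {y x, Factor x Atom}. Rewrite as Expr → β Expr1 and Expr1 → α Expr1 | ε.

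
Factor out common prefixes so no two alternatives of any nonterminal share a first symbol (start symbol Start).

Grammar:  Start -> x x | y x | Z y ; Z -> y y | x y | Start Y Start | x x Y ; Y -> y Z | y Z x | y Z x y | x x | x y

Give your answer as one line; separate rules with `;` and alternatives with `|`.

Start -> x x | y x | Z y; Z -> y y | Start Y Start | x Z1; Y -> y Z Y1 | x Y2; Z1 -> y | x Y; Y1 -> epsilon | x Y11; Y2 -> x | y; Y11 -> epsilon | y

Z has alternatives sharing prefix 'x': factor to Z → x Z1 with Z1 → y | x Y.
Y has alternatives sharing prefix 'y Z': factor to Y → y Z Y1 with Y1 → ε | x | x y.
Y has alternatives sharing prefix 'x': factor to Y → x Y2 with Y2 → x | y.
Y1 has alternatives sharing prefix 'x': factor to Y1 → x Y11 with Y11 → ε | y.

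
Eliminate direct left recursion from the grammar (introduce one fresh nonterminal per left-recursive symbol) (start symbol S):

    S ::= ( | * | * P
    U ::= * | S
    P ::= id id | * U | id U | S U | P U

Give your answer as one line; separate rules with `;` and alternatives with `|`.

Left recursion appears on P.
For P: α = {U}, β = {id id, * U, id U, S U}. Rewrite as P → β P' and P' → α P' | ε.

S ::= ( | * | * P; U ::= * | S; P ::= id id P' | * U P' | id U P' | S U P'; P' ::= U P' | ε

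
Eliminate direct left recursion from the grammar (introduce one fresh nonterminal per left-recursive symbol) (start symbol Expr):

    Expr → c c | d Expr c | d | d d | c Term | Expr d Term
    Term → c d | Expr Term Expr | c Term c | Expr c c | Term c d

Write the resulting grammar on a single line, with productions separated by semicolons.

Left recursion appears on Expr, Term.
For Expr: α = {d Term}, β = {c c, d Expr c, d, d d, c Term}. Rewrite as Expr → β Expr1 and Expr1 → α Expr1 | ε.
For Term: α = {c d}, β = {c d, Expr Term Expr, c Term c, Expr c c}. Rewrite as Term → β Term1 and Term1 → α Term1 | ε.

Expr → c c Expr1 | d Expr c Expr1 | d Expr1 | d d Expr1 | c Term Expr1; Term → c d Term1 | Expr Term Expr Term1 | c Term c Term1 | Expr c c Term1; Expr1 → d Term Expr1 | ε; Term1 → c d Term1 | ε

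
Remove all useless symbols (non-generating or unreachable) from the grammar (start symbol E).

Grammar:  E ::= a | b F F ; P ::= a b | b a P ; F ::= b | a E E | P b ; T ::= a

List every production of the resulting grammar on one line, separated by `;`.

E ::= a | b F F; P ::= a b | b a P; F ::= b | a E E | P b

Generating nonterminals: {E, F, P, T}.
Reachable from E after that: {E, F, P}.
Removed useless symbols: {T} and every production mentioning them.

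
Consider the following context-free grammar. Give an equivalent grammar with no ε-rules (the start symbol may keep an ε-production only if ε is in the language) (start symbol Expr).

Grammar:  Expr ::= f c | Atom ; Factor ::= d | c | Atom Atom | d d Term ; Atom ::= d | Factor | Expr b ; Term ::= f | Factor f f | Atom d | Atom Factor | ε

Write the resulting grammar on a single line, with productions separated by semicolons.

The nullable symbols are {Term}.
ε ∉ L(G), so no ε-production is kept.
Expand every rule over subsets of its nullable positions: Factor → d d Term gives d d Term | d d.

Expr ::= f c | Atom; Factor ::= d | c | Atom Atom | d d Term | d d; Atom ::= d | Factor | Expr b; Term ::= f | Factor f f | Atom d | Atom Factor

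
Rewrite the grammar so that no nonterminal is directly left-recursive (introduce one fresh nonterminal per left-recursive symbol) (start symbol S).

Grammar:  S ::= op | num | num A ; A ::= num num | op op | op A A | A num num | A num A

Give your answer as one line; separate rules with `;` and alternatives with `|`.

S ::= op | num | num A; A ::= num num A' | op op A' | op A A A'; A' ::= num num A' | num A A' | ε

Left recursion appears on A.
For A: α = {num num, num A}, β = {num num, op op, op A A}. Rewrite as A → β A' and A' → α A' | ε.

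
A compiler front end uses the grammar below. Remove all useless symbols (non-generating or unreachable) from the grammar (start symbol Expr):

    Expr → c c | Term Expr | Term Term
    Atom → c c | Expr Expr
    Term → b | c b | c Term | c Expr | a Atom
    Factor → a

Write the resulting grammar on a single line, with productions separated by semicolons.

Expr → c c | Term Expr | Term Term; Atom → c c | Expr Expr; Term → b | c b | c Term | c Expr | a Atom

Generating nonterminals: {Atom, Expr, Factor, Term}.
Reachable from Expr after that: {Atom, Expr, Term}.
Removed useless symbols: {Factor} and every production mentioning them.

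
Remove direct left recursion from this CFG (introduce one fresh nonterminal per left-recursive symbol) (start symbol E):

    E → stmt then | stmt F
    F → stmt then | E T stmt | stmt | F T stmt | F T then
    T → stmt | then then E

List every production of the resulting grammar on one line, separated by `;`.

E → stmt then | stmt F; F → stmt then F' | E T stmt F' | stmt F'; T → stmt | then then E; F' → T stmt F' | T then F' | ε

Directly left-recursive nonterminal: F.
For F: α = {T stmt, T then}, β = {stmt then, E T stmt, stmt}. Rewrite as F → β F' and F' → α F' | ε.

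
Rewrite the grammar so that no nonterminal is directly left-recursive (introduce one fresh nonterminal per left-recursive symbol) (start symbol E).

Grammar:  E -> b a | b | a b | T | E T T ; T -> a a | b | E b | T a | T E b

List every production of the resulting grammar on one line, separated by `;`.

E, T are directly left-recursive.
For E: α = {T T}, β = {b a, b, a b, T}. Rewrite as E → β E' and E' → α E' | ε.
For T: α = {a, E b}, β = {a a, b, E b}. Rewrite as T → β T' and T' → α T' | ε.

E -> b a E' | b E' | a b E' | T E'; T -> a a T' | b T' | E b T'; E' -> T T E' | ε; T' -> a T' | E b T' | ε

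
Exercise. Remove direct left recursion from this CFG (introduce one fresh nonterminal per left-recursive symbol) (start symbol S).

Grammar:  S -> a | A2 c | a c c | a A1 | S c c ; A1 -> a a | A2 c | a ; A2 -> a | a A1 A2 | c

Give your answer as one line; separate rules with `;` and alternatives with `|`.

S -> a S' | A2 c S' | a c c S' | a A1 S'; A1 -> a a | A2 c | a; A2 -> a | a A1 A2 | c; S' -> c c S' | ε

S is directly left-recursive.
For S: α = {c c}, β = {a, A2 c, a c c, a A1}. Rewrite as S → β S' and S' → α S' | ε.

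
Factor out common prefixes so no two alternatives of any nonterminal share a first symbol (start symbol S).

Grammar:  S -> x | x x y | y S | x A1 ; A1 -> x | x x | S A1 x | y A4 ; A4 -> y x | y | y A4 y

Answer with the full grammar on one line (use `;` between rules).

S -> y S | x S'; A1 -> S A1 x | y A4 | x A1'; A4 -> y A4'; S' -> eps | x y | A1; A1' -> eps | x; A4' -> x | eps | A4 y

S has alternatives sharing prefix 'x': factor to S → x S' with S' → ε | x y | A1.
A1 has alternatives sharing prefix 'x': factor to A1 → x A1' with A1' → ε | x.
A4 has alternatives sharing prefix 'y': factor to A4 → y A4' with A4' → x | ε | A4 y.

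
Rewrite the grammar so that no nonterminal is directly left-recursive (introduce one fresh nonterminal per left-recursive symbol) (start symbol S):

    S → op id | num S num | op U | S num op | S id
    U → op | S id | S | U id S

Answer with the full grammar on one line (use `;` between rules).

Left recursion appears on S, U.
For S: α = {num op, id}, β = {op id, num S num, op U}. Rewrite as S → β S' and S' → α S' | ε.
For U: α = {id S}, β = {op, S id, S}. Rewrite as U → β U' and U' → α U' | ε.

S → op id S' | num S num S' | op U S'; U → op U' | S id U' | S U'; S' → num op S' | id S' | ε; U' → id S U' | ε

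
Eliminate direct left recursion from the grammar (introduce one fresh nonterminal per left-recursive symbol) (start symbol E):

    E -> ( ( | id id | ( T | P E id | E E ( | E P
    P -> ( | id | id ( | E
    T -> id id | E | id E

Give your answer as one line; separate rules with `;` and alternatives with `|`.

E -> ( ( E' | id id E' | ( T E' | P E id E'; P -> ( | id | id ( | E; T -> id id | E | id E; E' -> E ( E' | P E' | eps

Left recursion appears on E.
For E: α = {E (, P}, β = {( (, id id, ( T, P E id}. Rewrite as E → β E' and E' → α E' | ε.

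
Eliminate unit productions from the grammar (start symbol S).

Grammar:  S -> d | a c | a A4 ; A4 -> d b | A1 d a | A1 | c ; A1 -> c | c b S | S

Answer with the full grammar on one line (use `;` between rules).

Unit pairs: A1 ⇒* {S}; A4 ⇒* {A1, S}.
Replace each nonterminal's rules with the union of the non-unit rules of every nonterminal it unit-derives.

S -> d | a c | a A4; A4 -> d b | A1 d a | c | c b S | d | a c | a A4; A1 -> c | c b S | d | a c | a A4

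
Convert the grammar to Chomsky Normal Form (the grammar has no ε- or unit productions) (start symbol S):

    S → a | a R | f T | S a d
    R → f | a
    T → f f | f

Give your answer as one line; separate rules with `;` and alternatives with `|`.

Introduce a nonterminal for each terminal appearing in a rule of length ≥ 2: X1 → a, X2 → f, X3 → d.
Binarize each right-hand side of length ≥ 3 by chaining fresh nonterminals (Y1, Y2, …): affected rules were S → S X1 X3.

S → a | X1 R | X2 T | S Y1; R → f | a; T → X2 X2 | f; X1 → a; X2 → f; X3 → d; Y1 → X1 X3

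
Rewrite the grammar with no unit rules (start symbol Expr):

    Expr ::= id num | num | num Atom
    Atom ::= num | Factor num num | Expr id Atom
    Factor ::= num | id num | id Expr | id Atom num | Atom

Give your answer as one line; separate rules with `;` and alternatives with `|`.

Unit pairs: Factor ⇒* {Atom}.
For every A with A ⇒* B via unit rules, add B's non-unit alternatives to A; then delete every rule of the form X → Y.

Expr ::= id num | num | num Atom; Atom ::= num | Factor num num | Expr id Atom; Factor ::= num | Factor num num | Expr id Atom | id num | id Expr | id Atom num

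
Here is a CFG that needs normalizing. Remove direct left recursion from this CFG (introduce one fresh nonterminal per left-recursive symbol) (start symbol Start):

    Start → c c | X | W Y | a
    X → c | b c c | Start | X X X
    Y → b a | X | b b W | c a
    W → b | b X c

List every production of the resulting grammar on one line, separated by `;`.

Left recursion appears on X.
For X: α = {X X}, β = {c, b c c, Start}. Rewrite as X → β X1 and X1 → α X1 | ε.

Start → c c | X | W Y | a; X → c X1 | b c c X1 | Start X1; Y → b a | X | b b W | c a; W → b | b X c; X1 → X X X1 | eps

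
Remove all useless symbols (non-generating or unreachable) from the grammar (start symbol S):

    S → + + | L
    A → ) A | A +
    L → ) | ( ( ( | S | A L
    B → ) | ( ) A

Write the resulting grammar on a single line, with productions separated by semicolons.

Generating nonterminals: {B, L, S}.
Reachable from S after that: {L, S}.
Removed useless symbols: {A, B} and every production mentioning them.

S → + + | L; L → ) | ( ( ( | S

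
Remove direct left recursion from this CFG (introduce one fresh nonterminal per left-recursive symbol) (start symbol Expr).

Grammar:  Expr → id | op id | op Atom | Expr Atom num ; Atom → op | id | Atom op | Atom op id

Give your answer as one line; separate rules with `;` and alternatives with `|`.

Expr → id Expr1 | op id Expr1 | op Atom Expr1; Atom → op Atom1 | id Atom1; Expr1 → Atom num Expr1 | eps; Atom1 → op Atom1 | op id Atom1 | eps

Expr, Atom are directly left-recursive.
For Expr: α = {Atom num}, β = {id, op id, op Atom}. Rewrite as Expr → β Expr1 and Expr1 → α Expr1 | ε.
For Atom: α = {op, op id}, β = {op, id}. Rewrite as Atom → β Atom1 and Atom1 → α Atom1 | ε.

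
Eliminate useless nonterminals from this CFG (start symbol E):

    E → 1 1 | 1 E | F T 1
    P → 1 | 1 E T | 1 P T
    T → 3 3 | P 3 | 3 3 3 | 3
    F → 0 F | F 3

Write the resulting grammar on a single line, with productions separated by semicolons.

Generating nonterminals: {E, P, T}.
Reachable from E after that: {E}.
Removed useless symbols: {F, P, T} and every production mentioning them.

E → 1 1 | 1 E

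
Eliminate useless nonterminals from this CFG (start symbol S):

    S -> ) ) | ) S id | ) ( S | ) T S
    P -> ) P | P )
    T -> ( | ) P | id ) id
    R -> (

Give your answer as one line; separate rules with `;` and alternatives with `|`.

S -> ) ) | ) S id | ) ( S | ) T S; T -> ( | id ) id

Generating nonterminals: {R, S, T}.
Reachable from S after that: {S, T}.
Removed useless symbols: {P, R} and every production mentioning them.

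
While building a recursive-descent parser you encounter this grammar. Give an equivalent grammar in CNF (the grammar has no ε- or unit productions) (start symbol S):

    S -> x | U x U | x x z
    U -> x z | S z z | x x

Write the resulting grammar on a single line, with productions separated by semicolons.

Introduce a nonterminal for each terminal appearing in a rule of length ≥ 2: X1 → x, X2 → z.
Binarize each right-hand side of length ≥ 3 by chaining fresh nonterminals (Y1, Y2, …): affected rules were S → U X1 U; S → X1 X1 X2; U → S X2 X2.

S -> x | U Y1 | X1 Y2; U -> X1 X2 | S Y3 | X1 X1; X1 -> x; X2 -> z; Y1 -> X1 U; Y2 -> X1 X2; Y3 -> X2 X2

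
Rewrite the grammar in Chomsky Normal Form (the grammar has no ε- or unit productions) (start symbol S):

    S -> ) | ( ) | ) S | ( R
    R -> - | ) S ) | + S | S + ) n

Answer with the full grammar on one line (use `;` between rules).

Introduce a nonterminal for each terminal appearing in a rule of length ≥ 2: X1 → (, X2 → ), X3 → +, X4 → n.
Binarize each right-hand side of length ≥ 3 by chaining fresh nonterminals (Y1, Y2, …): affected rules were R → X2 S X2; R → S X3 X2 X4.

S -> ) | X1 X2 | X2 S | X1 R; R -> - | X2 Y1 | X3 S | S Y2; X1 -> (; X2 -> ); X3 -> +; X4 -> n; Y1 -> S X2; Y2 -> X3 Y3; Y3 -> X2 X4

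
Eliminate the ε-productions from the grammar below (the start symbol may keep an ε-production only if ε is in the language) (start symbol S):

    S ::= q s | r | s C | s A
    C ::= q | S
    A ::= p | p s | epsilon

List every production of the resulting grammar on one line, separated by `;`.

S ::= q s | r | s C | s A | s; C ::= q | S; A ::= p | p s

Nullable nonterminals: {A}.
ε ∉ L(G), so no ε-production is kept.
Add the nullable-subset variants: S → s A gives s A | s.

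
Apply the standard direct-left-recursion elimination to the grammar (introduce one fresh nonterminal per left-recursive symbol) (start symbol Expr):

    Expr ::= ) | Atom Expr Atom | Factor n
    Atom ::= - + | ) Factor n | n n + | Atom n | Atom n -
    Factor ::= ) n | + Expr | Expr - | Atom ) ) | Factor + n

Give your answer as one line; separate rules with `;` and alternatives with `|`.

Directly left-recursive nonterminals: Atom, Factor.
For Atom: α = {n, n -}, β = {- +, ) Factor n, n n +}. Rewrite as Atom → β Atom1 and Atom1 → α Atom1 | ε.
For Factor: α = {+ n}, β = {) n, + Expr, Expr -, Atom ) )}. Rewrite as Factor → β Factor1 and Factor1 → α Factor1 | ε.

Expr ::= ) | Atom Expr Atom | Factor n; Atom ::= - + Atom1 | ) Factor n Atom1 | n n + Atom1; Factor ::= ) n Factor1 | + Expr Factor1 | Expr - Factor1 | Atom ) ) Factor1; Atom1 ::= n Atom1 | n - Atom1 | ε; Factor1 ::= + n Factor1 | ε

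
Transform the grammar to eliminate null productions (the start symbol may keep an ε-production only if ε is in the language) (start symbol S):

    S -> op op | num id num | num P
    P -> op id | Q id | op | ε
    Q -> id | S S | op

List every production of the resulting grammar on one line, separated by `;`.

S -> op op | num id num | num P | num; P -> op id | Q id | op; Q -> id | S S | op

Nullable set = {P}.
ε ∉ L(G), so no ε-production is kept.
For each production, add variants omitting each subset of nullable occurrences: S → num P gives num P | num.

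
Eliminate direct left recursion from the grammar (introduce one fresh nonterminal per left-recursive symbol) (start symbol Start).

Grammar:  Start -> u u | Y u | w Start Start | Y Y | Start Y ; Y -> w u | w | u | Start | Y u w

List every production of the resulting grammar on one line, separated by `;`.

Left recursion appears on Start, Y.
For Start: α = {Y}, β = {u u, Y u, w Start Start, Y Y}. Rewrite as Start → β Start1 and Start1 → α Start1 | ε.
For Y: α = {u w}, β = {w u, w, u, Start}. Rewrite as Y → β Y1 and Y1 → α Y1 | ε.

Start -> u u Start1 | Y u Start1 | w Start Start Start1 | Y Y Start1; Y -> w u Y1 | w Y1 | u Y1 | Start Y1; Start1 -> Y Start1 | ε; Y1 -> u w Y1 | ε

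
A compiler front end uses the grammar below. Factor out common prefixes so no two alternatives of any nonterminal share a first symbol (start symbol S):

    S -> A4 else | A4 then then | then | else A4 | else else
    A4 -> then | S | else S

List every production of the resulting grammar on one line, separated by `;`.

S -> then | A4 S' | else S''; A4 -> then | S | else S; S' -> else | then then; S'' -> A4 | else

S has alternatives sharing prefix 'A4': factor to S → A4 S' with S' → else | then then.
S has alternatives sharing prefix 'else': factor to S → else S'' with S'' → A4 | else.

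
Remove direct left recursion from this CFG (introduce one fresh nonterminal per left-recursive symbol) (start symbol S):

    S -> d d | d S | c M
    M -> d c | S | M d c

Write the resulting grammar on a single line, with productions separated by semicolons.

S -> d d | d S | c M; M -> d c M' | S M'; M' -> d c M' | eps

Directly left-recursive nonterminal: M.
For M: α = {d c}, β = {d c, S}. Rewrite as M → β M' and M' → α M' | ε.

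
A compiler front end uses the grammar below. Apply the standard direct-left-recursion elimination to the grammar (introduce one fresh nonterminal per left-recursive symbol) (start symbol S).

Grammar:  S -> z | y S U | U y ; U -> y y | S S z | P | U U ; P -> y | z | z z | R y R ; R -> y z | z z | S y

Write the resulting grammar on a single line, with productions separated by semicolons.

S -> z | y S U | U y; U -> y y U' | S S z U' | P U'; P -> y | z | z z | R y R; R -> y z | z z | S y; U' -> U U' | ε

Left recursion appears on U.
For U: α = {U}, β = {y y, S S z, P}. Rewrite as U → β U' and U' → α U' | ε.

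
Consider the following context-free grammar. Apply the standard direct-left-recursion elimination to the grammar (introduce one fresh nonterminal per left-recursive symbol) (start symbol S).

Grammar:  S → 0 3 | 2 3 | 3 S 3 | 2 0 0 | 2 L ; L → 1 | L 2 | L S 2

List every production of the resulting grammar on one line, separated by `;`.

L is directly left-recursive.
For L: α = {2, S 2}, β = {1}. Rewrite as L → β L' and L' → α L' | ε.

S → 0 3 | 2 3 | 3 S 3 | 2 0 0 | 2 L; L → 1 L'; L' → 2 L' | S 2 L' | epsilon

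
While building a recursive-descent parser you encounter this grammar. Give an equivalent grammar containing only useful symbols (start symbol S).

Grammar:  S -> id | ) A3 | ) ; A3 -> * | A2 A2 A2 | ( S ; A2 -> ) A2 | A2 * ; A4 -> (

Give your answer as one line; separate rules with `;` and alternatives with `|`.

Generating nonterminals: {A3, A4, S}.
Reachable from S after that: {A3, S}.
Removed useless symbols: {A2, A4} and every production mentioning them.

S -> id | ) A3 | ); A3 -> * | ( S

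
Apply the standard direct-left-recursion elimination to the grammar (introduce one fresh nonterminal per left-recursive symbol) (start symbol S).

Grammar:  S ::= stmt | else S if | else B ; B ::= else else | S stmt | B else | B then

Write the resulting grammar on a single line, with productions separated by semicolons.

S ::= stmt | else S if | else B; B ::= else else B' | S stmt B'; B' ::= else B' | then B' | ε

B is directly left-recursive.
For B: α = {else, then}, β = {else else, S stmt}. Rewrite as B → β B' and B' → α B' | ε.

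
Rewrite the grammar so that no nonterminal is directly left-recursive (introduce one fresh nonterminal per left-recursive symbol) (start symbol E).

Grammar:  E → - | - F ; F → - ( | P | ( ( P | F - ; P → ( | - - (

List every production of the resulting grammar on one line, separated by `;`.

E → - | - F; F → - ( F' | P F' | ( ( P F'; P → ( | - - (; F' → - F' | ε

F is directly left-recursive.
For F: α = {-}, β = {- (, P, ( ( P}. Rewrite as F → β F' and F' → α F' | ε.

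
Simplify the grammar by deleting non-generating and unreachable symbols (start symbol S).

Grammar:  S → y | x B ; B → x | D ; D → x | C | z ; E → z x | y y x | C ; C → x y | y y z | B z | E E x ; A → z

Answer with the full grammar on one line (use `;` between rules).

S → y | x B; B → x | D; D → x | C | z; E → z x | y y x | C; C → x y | y y z | B z | E E x

Generating nonterminals: {A, B, C, D, E, S}.
Reachable from S after that: {B, C, D, E, S}.
Removed useless symbols: {A} and every production mentioning them.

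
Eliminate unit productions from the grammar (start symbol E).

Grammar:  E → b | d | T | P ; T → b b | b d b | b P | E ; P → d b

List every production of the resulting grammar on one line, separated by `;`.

Unit pairs: E ⇒* {P, T}; T ⇒* {E, P}.
Replace each nonterminal's rules with the union of the non-unit rules of every nonterminal it unit-derives.

E → b | d | d b | b b | b d b | b P; T → b | d | d b | b b | b d b | b P; P → d b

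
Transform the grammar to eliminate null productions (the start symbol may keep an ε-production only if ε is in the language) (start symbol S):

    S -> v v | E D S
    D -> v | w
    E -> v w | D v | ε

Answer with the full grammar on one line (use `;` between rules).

S -> v v | E D S | D S; D -> v | w; E -> v w | D v

Nullable nonterminals: {E}.
ε ∉ L(G), so no ε-production is kept.
For each production, add variants omitting each subset of nullable occurrences: S → E D S gives E D S | D S.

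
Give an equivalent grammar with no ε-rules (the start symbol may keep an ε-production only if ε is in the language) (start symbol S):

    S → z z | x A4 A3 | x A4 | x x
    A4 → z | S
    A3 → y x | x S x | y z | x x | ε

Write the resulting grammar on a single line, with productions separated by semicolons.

Nullable nonterminals: {A3}.
ε ∉ L(G), so no ε-production is kept.
Expand every rule over subsets of its nullable positions: S → x A4 A3 gives x A4 A3 | x A4.

S → z z | x A4 A3 | x A4 | x x; A4 → z | S; A3 → y x | x S x | y z | x x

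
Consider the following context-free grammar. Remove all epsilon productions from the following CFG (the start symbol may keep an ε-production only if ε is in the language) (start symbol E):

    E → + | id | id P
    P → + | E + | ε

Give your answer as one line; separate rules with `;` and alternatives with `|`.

The nullable symbols are {P}.
ε ∉ L(G), so no ε-production is kept.

E → + | id | id P; P → + | E +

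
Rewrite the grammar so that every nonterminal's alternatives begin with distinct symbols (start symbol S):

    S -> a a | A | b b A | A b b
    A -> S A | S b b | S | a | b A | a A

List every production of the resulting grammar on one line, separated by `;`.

S -> a a | b b A | A S'; A -> b A | S A' | a A''; S' -> ε | b b; A' -> A | b b | ε; A'' -> ε | A

S has alternatives sharing prefix 'A': factor to S → A S' with S' → ε | b b.
A has alternatives sharing prefix 'S': factor to A → S A' with A' → A | b b | ε.
A has alternatives sharing prefix 'a': factor to A → a A'' with A'' → ε | A.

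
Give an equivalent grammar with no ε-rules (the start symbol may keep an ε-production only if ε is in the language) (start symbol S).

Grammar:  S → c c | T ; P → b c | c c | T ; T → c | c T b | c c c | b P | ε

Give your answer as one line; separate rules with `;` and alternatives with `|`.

Nullable nonterminals: {P, S, T}.
ε ∈ L(G) since S is nullable, so keep S → ε.
Expand every rule over subsets of its nullable positions: T → c T b gives c T b | c b. T → b P gives b P | b.

S → c c | T | ε; P → b c | c c | T; T → c | c T b | c b | c c c | b P | b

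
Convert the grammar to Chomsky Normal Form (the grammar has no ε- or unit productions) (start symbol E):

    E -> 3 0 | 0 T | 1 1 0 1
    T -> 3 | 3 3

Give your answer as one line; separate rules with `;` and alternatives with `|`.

E -> X1 X2 | X2 T | X3 Y1; T -> 3 | X1 X1; X1 -> 3; X2 -> 0; X3 -> 1; Y1 -> X3 Y2; Y2 -> X2 X3

Introduce a nonterminal for each terminal appearing in a rule of length ≥ 2: X1 → 3, X2 → 0, X3 → 1.
Binarize each right-hand side of length ≥ 3 by chaining fresh nonterminals (Y1, Y2, …): affected rules were E → X3 X3 X2 X3.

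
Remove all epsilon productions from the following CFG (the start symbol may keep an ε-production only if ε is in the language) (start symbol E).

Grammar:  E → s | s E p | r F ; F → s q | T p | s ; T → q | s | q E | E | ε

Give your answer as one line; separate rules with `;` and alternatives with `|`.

Nullable set = {T}.
ε ∉ L(G), so no ε-production is kept.
Add the nullable-subset variants: F → T p gives T p | p.

E → s | s E p | r F; F → s q | T p | p | s; T → q | s | q E | E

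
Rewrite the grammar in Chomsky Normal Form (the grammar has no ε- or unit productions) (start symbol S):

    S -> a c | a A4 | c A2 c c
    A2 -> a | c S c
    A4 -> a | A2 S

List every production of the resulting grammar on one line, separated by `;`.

Introduce a nonterminal for each terminal appearing in a rule of length ≥ 2: X1 → a, X2 → c.
Binarize each right-hand side of length ≥ 3 by chaining fresh nonterminals (Y1, Y2, …): affected rules were S → X2 A2 X2 X2; A2 → X2 S X2.

S -> X1 X2 | X1 A4 | X2 Y1; A2 -> a | X2 Y3; A4 -> a | A2 S; X1 -> a; X2 -> c; Y1 -> A2 Y2; Y2 -> X2 X2; Y3 -> S X2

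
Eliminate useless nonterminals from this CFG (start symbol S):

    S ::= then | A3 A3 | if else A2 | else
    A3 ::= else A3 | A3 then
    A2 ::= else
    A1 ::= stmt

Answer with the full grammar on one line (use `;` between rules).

Generating nonterminals: {A1, A2, S}.
Reachable from S after that: {A2, S}.
Removed useless symbols: {A1, A3} and every production mentioning them.

S ::= then | if else A2 | else; A2 ::= else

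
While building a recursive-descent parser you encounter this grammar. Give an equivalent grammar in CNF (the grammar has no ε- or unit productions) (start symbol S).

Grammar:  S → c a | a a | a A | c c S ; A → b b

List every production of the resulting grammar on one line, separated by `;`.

Introduce a nonterminal for each terminal appearing in a rule of length ≥ 2: X1 → c, X2 → a, X3 → b.
Binarize each right-hand side of length ≥ 3 by chaining fresh nonterminals (Y1, Y2, …): affected rules were S → X1 X1 S.

S → X1 X2 | X2 X2 | X2 A | X1 Y1; A → X3 X3; X1 → c; X2 → a; X3 → b; Y1 → X1 S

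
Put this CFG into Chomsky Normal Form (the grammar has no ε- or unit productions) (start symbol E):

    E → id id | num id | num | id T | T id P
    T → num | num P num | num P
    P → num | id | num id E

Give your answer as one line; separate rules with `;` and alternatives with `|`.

E → X1 X1 | X2 X1 | num | X1 T | T Y1; T → num | X2 Y2 | X2 P; P → num | id | X2 Y3; X1 → id; X2 → num; Y1 → X1 P; Y2 → P X2; Y3 → X1 E

Introduce a nonterminal for each terminal appearing in a rule of length ≥ 2: X1 → id, X2 → num.
Binarize each right-hand side of length ≥ 3 by chaining fresh nonterminals (Y1, Y2, …): affected rules were E → T X1 P; T → X2 P X2; P → X2 X1 E.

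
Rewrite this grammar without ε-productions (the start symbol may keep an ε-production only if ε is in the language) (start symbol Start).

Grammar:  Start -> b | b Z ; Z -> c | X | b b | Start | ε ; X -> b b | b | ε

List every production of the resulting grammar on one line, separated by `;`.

The nullable symbols are {X, Z}.
ε ∉ L(G), so no ε-production is kept.

Start -> b | b Z; Z -> c | X | b b | Start; X -> b b | b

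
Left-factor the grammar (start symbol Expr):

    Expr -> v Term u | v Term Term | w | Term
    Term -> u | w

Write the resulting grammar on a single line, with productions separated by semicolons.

Expr -> w | Term | v Term Expr1; Term -> u | w; Expr1 -> u | Term

Expr has alternatives sharing prefix 'v Term': factor to Expr → v Term Expr1 with Expr1 → u | Term.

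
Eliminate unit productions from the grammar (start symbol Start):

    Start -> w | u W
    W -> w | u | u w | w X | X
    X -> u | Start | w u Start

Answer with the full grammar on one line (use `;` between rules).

Unit pairs: W ⇒* {Start, X}; X ⇒* {Start}.
Replace each nonterminal's rules with the union of the non-unit rules of every nonterminal it unit-derives.

Start -> w | u W; W -> w | u W | u | w u Start | u w | w X; X -> w | u W | u | w u Start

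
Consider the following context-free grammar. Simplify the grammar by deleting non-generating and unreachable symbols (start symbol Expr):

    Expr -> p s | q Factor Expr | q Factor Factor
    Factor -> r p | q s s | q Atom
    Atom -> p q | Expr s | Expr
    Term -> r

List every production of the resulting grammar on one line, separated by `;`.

Generating nonterminals: {Atom, Expr, Factor, Term}.
Reachable from Expr after that: {Atom, Expr, Factor}.
Removed useless symbols: {Term} and every production mentioning them.

Expr -> p s | q Factor Expr | q Factor Factor; Factor -> r p | q s s | q Atom; Atom -> p q | Expr s | Expr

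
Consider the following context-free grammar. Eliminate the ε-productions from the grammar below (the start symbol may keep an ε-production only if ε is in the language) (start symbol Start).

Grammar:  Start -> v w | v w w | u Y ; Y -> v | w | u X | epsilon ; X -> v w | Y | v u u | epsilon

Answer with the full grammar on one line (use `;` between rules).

Nullable nonterminals: {X, Y}.
ε ∉ L(G), so no ε-production is kept.
Expand every rule over subsets of its nullable positions: Start → u Y gives u Y | u. Y → u X gives u X | u.

Start -> v w | v w w | u Y | u; Y -> v | w | u X | u; X -> v w | Y | v u u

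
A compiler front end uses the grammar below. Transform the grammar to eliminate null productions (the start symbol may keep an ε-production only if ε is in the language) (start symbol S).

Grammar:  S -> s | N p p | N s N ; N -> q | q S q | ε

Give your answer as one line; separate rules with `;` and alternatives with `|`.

Nullable set = {N}.
ε ∉ L(G), so no ε-production is kept.
Expand every rule over subsets of its nullable positions: S → N p p gives N p p | p p. S → N s N gives N s N | N s | s N.

S -> s | N p p | p p | N s N | N s | s N; N -> q | q S q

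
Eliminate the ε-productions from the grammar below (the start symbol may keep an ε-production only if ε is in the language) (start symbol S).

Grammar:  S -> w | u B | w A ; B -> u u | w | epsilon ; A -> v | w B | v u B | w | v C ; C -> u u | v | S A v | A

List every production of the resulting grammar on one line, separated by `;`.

The nullable symbols are {B}.
ε ∉ L(G), so no ε-production is kept.
Add the nullable-subset variants: S → u B gives u B | u. A → w B gives w B | w. A → v u B gives v u B | v u.

S -> w | u B | u | w A; B -> u u | w; A -> v | w B | w | v u B | v u | v C; C -> u u | v | S A v | A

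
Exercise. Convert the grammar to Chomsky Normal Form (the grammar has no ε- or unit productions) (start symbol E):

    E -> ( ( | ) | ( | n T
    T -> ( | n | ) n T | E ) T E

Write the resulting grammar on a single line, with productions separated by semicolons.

E -> X1 X1 | ) | ( | X2 T; T -> ( | n | X3 Y1 | E Y2; X1 -> (; X2 -> n; X3 -> ); Y1 -> X2 T; Y2 -> X3 Y3; Y3 -> T E

Introduce a nonterminal for each terminal appearing in a rule of length ≥ 2: X1 → (, X2 → n, X3 → ).
Binarize each right-hand side of length ≥ 3 by chaining fresh nonterminals (Y1, Y2, …): affected rules were T → X3 X2 T; T → E X3 T E.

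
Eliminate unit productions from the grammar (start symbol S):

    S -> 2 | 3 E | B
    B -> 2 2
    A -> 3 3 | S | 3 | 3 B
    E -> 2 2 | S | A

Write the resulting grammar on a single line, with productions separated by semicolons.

S -> 2 2 | 2 | 3 E; B -> 2 2; A -> 2 2 | 2 | 3 E | 3 3 | 3 | 3 B; E -> 2 2 | 2 | 3 E | 3 3 | 3 | 3 B

Unit pairs: A ⇒* {B, S}; E ⇒* {A, B, S}; S ⇒* {B}.
For every A with A ⇒* B via unit rules, add B's non-unit alternatives to A; then delete every rule of the form X → Y.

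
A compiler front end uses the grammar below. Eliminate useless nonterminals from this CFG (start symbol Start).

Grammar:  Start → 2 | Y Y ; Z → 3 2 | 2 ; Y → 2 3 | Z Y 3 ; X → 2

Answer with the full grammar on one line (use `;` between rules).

Generating nonterminals: {Start, X, Y, Z}.
Reachable from Start after that: {Start, Y, Z}.
Removed useless symbols: {X} and every production mentioning them.

Start → 2 | Y Y; Z → 3 2 | 2; Y → 2 3 | Z Y 3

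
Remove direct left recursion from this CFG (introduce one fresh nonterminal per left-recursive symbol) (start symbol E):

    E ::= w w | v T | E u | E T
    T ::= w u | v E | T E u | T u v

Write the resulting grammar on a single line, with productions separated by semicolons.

Directly left-recursive nonterminals: E, T.
For E: α = {u, T}, β = {w w, v T}. Rewrite as E → β E' and E' → α E' | ε.
For T: α = {E u, u v}, β = {w u, v E}. Rewrite as T → β T' and T' → α T' | ε.

E ::= w w E' | v T E'; T ::= w u T' | v E T'; E' ::= u E' | T E' | ε; T' ::= E u T' | u v T' | ε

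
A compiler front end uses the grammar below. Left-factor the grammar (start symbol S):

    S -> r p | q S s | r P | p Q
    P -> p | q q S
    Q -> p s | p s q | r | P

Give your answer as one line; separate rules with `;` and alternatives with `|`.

S -> q S s | p Q | r S'; P -> p | q q S; Q -> r | P | p s Q'; S' -> p | P; Q' -> ε | q

S has alternatives sharing prefix 'r': factor to S → r S' with S' → p | P.
Q has alternatives sharing prefix 'p s': factor to Q → p s Q' with Q' → ε | q.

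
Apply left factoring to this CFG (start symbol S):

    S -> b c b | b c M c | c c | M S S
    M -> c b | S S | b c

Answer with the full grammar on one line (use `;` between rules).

S -> c c | M S S | b c S'; M -> c b | S S | b c; S' -> b | M c

S has alternatives sharing prefix 'b c': factor to S → b c S' with S' → b | M c.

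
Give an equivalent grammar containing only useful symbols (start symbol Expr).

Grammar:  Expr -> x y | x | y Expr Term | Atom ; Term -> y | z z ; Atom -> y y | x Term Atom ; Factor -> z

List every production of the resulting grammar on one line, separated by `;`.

Generating nonterminals: {Atom, Expr, Factor, Term}.
Reachable from Expr after that: {Atom, Expr, Term}.
Removed useless symbols: {Factor} and every production mentioning them.

Expr -> x y | x | y Expr Term | Atom; Term -> y | z z; Atom -> y y | x Term Atom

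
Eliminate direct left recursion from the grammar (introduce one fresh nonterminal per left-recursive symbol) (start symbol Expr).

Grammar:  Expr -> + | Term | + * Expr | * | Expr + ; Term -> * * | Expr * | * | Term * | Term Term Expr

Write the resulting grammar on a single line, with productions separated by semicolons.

Directly left-recursive nonterminals: Expr, Term.
For Expr: α = {+}, β = {+, Term, + * Expr, *}. Rewrite as Expr → β Expr1 and Expr1 → α Expr1 | ε.
For Term: α = {*, Term Expr}, β = {* *, Expr *, *}. Rewrite as Term → β Term1 and Term1 → α Term1 | ε.

Expr -> + Expr1 | Term Expr1 | + * Expr Expr1 | * Expr1; Term -> * * Term1 | Expr * Term1 | * Term1; Expr1 -> + Expr1 | ε; Term1 -> * Term1 | Term Expr Term1 | ε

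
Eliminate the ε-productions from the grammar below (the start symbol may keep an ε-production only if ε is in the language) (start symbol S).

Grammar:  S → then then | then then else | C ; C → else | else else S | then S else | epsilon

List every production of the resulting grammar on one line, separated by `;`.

S → then then | then then else | C | ε; C → else | else else S | else else | then S else | then else

Nullable nonterminals: {C, S}.
ε ∈ L(G) since S is nullable, so keep S → ε.
Expand every rule over subsets of its nullable positions: C → else else S gives else else S | else else. C → then S else gives then S else | then else.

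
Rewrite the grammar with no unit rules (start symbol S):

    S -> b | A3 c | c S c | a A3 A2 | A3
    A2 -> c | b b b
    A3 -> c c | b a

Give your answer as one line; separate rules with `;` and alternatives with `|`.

S -> b | A3 c | c S c | a A3 A2 | c c | b a; A2 -> c | b b b; A3 -> c c | b a

Unit pairs: S ⇒* {A3}.
For each unit pair (A, B), copy every non-unit production of B to A, then drop all unit productions.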